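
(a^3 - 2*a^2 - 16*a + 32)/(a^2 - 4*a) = a + 2 - 8/a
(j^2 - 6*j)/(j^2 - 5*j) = (j - 6)/(j - 5)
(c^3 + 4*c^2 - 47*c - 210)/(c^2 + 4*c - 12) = (c^2 - 2*c - 35)/(c - 2)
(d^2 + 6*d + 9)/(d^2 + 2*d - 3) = (d + 3)/(d - 1)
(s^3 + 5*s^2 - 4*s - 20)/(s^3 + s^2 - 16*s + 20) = (s + 2)/(s - 2)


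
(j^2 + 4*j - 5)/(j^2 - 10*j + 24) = (j^2 + 4*j - 5)/(j^2 - 10*j + 24)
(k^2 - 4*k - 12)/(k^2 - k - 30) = (k + 2)/(k + 5)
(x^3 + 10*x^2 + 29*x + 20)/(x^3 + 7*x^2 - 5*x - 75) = (x^2 + 5*x + 4)/(x^2 + 2*x - 15)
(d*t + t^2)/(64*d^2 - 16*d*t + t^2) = t*(d + t)/(64*d^2 - 16*d*t + t^2)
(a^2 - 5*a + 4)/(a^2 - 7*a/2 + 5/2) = 2*(a - 4)/(2*a - 5)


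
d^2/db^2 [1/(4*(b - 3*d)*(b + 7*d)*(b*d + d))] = ((b + 1)^2*(b - 3*d)^2 + (b + 1)^2*(b - 3*d)*(b + 7*d) + (b + 1)^2*(b + 7*d)^2 + (b + 1)*(b - 3*d)^2*(b + 7*d) + (b + 1)*(b - 3*d)*(b + 7*d)^2 + (b - 3*d)^2*(b + 7*d)^2)/(2*d*(b + 1)^3*(b - 3*d)^3*(b + 7*d)^3)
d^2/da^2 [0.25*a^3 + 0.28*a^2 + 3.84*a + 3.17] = 1.5*a + 0.56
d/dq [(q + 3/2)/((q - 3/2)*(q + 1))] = (-4*q^2 - 12*q - 3)/(4*q^4 - 4*q^3 - 11*q^2 + 6*q + 9)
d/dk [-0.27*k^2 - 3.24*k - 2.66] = -0.54*k - 3.24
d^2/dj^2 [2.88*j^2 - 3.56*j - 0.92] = 5.76000000000000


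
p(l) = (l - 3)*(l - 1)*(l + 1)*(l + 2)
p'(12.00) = 6313.00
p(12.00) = 18018.00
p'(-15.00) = -13964.00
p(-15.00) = 52416.00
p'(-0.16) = 3.15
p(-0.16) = 5.67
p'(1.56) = -12.96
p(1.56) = -7.35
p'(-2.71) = -62.70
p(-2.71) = 25.72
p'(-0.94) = 8.19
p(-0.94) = 0.49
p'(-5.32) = -611.70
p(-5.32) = 754.16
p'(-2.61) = -54.01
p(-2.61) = 19.89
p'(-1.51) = 1.53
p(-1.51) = -2.83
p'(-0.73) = 8.07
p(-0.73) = 2.21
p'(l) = (l - 3)*(l - 1)*(l + 1) + (l - 3)*(l - 1)*(l + 2) + (l - 3)*(l + 1)*(l + 2) + (l - 1)*(l + 1)*(l + 2)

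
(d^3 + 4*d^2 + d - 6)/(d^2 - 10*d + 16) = (d^3 + 4*d^2 + d - 6)/(d^2 - 10*d + 16)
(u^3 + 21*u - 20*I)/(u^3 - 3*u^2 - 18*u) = (-u^3 - 21*u + 20*I)/(u*(-u^2 + 3*u + 18))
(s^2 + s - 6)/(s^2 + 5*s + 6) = (s - 2)/(s + 2)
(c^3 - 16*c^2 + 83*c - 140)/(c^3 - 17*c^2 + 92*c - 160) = (c - 7)/(c - 8)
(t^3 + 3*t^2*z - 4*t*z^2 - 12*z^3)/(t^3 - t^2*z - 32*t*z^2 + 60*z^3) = (-t^2 - 5*t*z - 6*z^2)/(-t^2 - t*z + 30*z^2)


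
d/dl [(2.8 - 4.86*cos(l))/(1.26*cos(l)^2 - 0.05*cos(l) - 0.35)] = (-6.1236*cos(l)^2 + 7.056*cos(l) - 1.841)*sin(l)/(1.5876*cos(l)^4 - 0.126*cos(l)^3 - 0.8795*cos(l)^2 + 0.035*cos(l) + 0.1225)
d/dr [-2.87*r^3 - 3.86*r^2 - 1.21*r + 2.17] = -8.61*r^2 - 7.72*r - 1.21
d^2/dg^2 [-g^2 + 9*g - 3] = -2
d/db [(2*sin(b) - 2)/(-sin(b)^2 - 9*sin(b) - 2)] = 2*(sin(b)^2 - 2*sin(b) - 11)*cos(b)/(sin(b)^2 + 9*sin(b) + 2)^2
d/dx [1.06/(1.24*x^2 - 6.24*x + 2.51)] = (6.6144 - 2.6288*x)/(1.24*x^2 - 6.24*x + 2.51)^2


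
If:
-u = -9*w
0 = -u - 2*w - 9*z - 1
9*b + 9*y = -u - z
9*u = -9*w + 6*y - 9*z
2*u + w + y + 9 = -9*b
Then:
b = -21011/15246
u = 846/847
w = 94/847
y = 2193/1694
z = -19/77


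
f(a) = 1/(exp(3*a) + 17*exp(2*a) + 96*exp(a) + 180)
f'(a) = (-3*exp(3*a) - 34*exp(2*a) - 96*exp(a))/(exp(3*a) + 17*exp(2*a) + 96*exp(a) + 180)^2 = (-3*exp(2*a) - 34*exp(a) - 96)*exp(a)/(exp(3*a) + 17*exp(2*a) + 96*exp(a) + 180)^2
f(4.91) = 0.00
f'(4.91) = -0.00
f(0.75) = 0.00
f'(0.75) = -0.00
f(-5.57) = 0.01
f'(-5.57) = -0.00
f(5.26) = 0.00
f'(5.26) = -0.00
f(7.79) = 0.00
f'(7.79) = -0.00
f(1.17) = 0.00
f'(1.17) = -0.00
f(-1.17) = 0.00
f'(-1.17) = -0.00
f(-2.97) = 0.01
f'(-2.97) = -0.00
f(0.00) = 0.00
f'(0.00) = 0.00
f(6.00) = 0.00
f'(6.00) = 0.00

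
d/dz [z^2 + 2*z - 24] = 2*z + 2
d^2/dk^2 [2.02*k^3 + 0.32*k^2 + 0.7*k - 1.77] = 12.12*k + 0.64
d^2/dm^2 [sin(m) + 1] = -sin(m)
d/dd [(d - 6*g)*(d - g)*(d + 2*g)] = 3*d^2 - 10*d*g - 8*g^2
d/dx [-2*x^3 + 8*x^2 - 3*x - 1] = -6*x^2 + 16*x - 3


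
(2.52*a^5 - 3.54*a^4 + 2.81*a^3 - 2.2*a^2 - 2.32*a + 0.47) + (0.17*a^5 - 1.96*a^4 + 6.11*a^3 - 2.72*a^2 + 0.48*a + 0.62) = 2.69*a^5 - 5.5*a^4 + 8.92*a^3 - 4.92*a^2 - 1.84*a + 1.09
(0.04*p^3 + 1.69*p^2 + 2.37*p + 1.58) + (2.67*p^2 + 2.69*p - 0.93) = 0.04*p^3 + 4.36*p^2 + 5.06*p + 0.65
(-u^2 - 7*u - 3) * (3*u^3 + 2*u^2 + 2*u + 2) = -3*u^5 - 23*u^4 - 25*u^3 - 22*u^2 - 20*u - 6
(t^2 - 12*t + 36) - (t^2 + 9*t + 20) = 16 - 21*t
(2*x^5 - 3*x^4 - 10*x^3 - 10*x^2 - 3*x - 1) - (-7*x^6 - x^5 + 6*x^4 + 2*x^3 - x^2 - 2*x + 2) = 7*x^6 + 3*x^5 - 9*x^4 - 12*x^3 - 9*x^2 - x - 3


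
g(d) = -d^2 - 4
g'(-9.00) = 18.00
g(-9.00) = -85.00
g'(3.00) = -6.00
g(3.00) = -13.00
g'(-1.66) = 3.32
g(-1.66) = -6.76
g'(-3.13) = 6.26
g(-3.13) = -13.80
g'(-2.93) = 5.86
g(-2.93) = -12.58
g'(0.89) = -1.78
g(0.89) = -4.79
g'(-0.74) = 1.48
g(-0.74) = -4.55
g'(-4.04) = 8.08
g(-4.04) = -20.32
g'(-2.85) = 5.70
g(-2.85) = -12.12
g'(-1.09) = 2.18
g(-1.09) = -5.19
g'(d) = -2*d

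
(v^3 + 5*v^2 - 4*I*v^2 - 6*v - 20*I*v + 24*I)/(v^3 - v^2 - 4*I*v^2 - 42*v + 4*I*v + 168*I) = (v - 1)/(v - 7)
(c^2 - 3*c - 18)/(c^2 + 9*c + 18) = (c - 6)/(c + 6)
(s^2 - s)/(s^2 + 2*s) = (s - 1)/(s + 2)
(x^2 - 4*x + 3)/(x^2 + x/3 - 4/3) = 3*(x - 3)/(3*x + 4)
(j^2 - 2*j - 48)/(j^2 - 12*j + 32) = (j + 6)/(j - 4)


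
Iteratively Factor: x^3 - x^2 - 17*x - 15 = (x + 3)*(x^2 - 4*x - 5) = (x + 1)*(x + 3)*(x - 5)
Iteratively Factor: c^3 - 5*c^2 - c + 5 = (c + 1)*(c^2 - 6*c + 5) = (c - 1)*(c + 1)*(c - 5)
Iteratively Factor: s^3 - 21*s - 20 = (s + 1)*(s^2 - s - 20) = (s + 1)*(s + 4)*(s - 5)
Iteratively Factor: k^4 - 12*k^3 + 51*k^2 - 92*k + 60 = (k - 5)*(k^3 - 7*k^2 + 16*k - 12) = (k - 5)*(k - 3)*(k^2 - 4*k + 4) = (k - 5)*(k - 3)*(k - 2)*(k - 2)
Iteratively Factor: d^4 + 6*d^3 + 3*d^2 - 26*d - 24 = (d + 1)*(d^3 + 5*d^2 - 2*d - 24) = (d + 1)*(d + 3)*(d^2 + 2*d - 8) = (d - 2)*(d + 1)*(d + 3)*(d + 4)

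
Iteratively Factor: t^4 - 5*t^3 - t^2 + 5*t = (t - 1)*(t^3 - 4*t^2 - 5*t) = (t - 1)*(t + 1)*(t^2 - 5*t) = (t - 5)*(t - 1)*(t + 1)*(t)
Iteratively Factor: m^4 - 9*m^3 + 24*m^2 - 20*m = (m)*(m^3 - 9*m^2 + 24*m - 20) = m*(m - 2)*(m^2 - 7*m + 10) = m*(m - 2)^2*(m - 5)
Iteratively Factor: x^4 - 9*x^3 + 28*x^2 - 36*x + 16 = (x - 1)*(x^3 - 8*x^2 + 20*x - 16) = (x - 4)*(x - 1)*(x^2 - 4*x + 4) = (x - 4)*(x - 2)*(x - 1)*(x - 2)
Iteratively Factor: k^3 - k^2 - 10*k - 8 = (k - 4)*(k^2 + 3*k + 2) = (k - 4)*(k + 1)*(k + 2)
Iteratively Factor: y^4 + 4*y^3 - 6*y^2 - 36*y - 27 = (y + 1)*(y^3 + 3*y^2 - 9*y - 27) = (y + 1)*(y + 3)*(y^2 - 9) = (y + 1)*(y + 3)^2*(y - 3)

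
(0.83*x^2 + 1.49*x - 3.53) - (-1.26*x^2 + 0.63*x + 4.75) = 2.09*x^2 + 0.86*x - 8.28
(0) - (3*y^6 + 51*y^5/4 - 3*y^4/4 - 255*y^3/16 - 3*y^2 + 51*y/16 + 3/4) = -3*y^6 - 51*y^5/4 + 3*y^4/4 + 255*y^3/16 + 3*y^2 - 51*y/16 - 3/4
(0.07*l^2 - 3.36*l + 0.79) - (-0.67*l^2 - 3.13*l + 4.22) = 0.74*l^2 - 0.23*l - 3.43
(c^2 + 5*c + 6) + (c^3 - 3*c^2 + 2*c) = c^3 - 2*c^2 + 7*c + 6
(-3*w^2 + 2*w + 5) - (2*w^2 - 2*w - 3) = -5*w^2 + 4*w + 8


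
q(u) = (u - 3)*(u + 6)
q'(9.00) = 21.00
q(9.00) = 90.00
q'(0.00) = 3.00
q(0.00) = -18.00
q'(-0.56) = 1.88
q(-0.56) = -19.37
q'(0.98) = 4.96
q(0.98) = -14.10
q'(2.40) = 7.80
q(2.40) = -5.04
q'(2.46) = 7.92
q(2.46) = -4.57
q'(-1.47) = 0.06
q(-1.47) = -20.25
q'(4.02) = 11.04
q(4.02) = 10.22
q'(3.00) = 9.00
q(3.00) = 0.00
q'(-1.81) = -0.62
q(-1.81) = -20.15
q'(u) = 2*u + 3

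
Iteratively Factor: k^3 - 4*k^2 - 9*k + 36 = (k - 3)*(k^2 - k - 12) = (k - 4)*(k - 3)*(k + 3)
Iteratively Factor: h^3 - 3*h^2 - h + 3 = (h - 1)*(h^2 - 2*h - 3) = (h - 3)*(h - 1)*(h + 1)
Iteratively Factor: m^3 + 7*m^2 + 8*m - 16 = (m + 4)*(m^2 + 3*m - 4) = (m - 1)*(m + 4)*(m + 4)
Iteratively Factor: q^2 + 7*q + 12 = (q + 4)*(q + 3)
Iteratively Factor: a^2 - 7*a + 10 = (a - 2)*(a - 5)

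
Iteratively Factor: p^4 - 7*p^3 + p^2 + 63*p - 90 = (p - 3)*(p^3 - 4*p^2 - 11*p + 30) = (p - 3)*(p - 2)*(p^2 - 2*p - 15) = (p - 5)*(p - 3)*(p - 2)*(p + 3)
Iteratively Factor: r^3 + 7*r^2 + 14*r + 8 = (r + 1)*(r^2 + 6*r + 8) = (r + 1)*(r + 2)*(r + 4)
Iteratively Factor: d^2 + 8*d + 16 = (d + 4)*(d + 4)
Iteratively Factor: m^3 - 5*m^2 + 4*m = (m - 1)*(m^2 - 4*m) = (m - 4)*(m - 1)*(m)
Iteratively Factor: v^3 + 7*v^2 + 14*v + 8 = (v + 1)*(v^2 + 6*v + 8) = (v + 1)*(v + 2)*(v + 4)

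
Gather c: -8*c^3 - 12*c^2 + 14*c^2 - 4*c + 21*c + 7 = -8*c^3 + 2*c^2 + 17*c + 7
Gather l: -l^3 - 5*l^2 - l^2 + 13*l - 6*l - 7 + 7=-l^3 - 6*l^2 + 7*l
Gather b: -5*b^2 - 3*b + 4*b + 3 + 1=-5*b^2 + b + 4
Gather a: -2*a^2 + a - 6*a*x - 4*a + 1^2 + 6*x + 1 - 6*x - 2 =-2*a^2 + a*(-6*x - 3)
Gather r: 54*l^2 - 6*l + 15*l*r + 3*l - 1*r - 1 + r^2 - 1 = 54*l^2 - 3*l + r^2 + r*(15*l - 1) - 2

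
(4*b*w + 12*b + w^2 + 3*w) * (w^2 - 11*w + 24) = 4*b*w^3 - 32*b*w^2 - 36*b*w + 288*b + w^4 - 8*w^3 - 9*w^2 + 72*w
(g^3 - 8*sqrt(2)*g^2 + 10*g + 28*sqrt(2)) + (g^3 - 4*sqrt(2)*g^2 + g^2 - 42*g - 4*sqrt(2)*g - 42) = 2*g^3 - 12*sqrt(2)*g^2 + g^2 - 32*g - 4*sqrt(2)*g - 42 + 28*sqrt(2)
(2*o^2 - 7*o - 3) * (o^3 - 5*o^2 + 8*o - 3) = 2*o^5 - 17*o^4 + 48*o^3 - 47*o^2 - 3*o + 9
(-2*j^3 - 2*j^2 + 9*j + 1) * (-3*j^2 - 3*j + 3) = 6*j^5 + 12*j^4 - 27*j^3 - 36*j^2 + 24*j + 3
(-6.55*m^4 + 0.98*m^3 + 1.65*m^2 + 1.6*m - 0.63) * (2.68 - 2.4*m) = 15.72*m^5 - 19.906*m^4 - 1.3336*m^3 + 0.582*m^2 + 5.8*m - 1.6884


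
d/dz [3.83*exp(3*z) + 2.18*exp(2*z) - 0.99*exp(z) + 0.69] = (11.49*exp(2*z) + 4.36*exp(z) - 0.99)*exp(z)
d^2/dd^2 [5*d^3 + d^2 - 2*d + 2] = 30*d + 2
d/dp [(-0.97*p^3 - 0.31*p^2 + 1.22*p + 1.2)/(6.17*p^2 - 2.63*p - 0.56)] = (-5.9849*p^4 + 5.1022*p^3 - 5.0825*p^2 - 14.4608*p + 2.4728)/(38.0689*p^4 - 32.4542*p^3 + 0.00649999999999817*p^2 + 2.9456*p + 0.3136)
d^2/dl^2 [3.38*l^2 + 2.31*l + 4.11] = 6.76000000000000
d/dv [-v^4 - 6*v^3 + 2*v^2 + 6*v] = -4*v^3 - 18*v^2 + 4*v + 6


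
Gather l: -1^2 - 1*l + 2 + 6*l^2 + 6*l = 6*l^2 + 5*l + 1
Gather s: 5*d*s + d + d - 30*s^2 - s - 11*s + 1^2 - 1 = 2*d - 30*s^2 + s*(5*d - 12)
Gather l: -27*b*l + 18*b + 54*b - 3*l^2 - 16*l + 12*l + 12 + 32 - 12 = 72*b - 3*l^2 + l*(-27*b - 4) + 32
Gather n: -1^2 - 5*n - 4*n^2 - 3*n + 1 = -4*n^2 - 8*n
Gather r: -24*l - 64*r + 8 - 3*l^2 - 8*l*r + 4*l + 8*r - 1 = -3*l^2 - 20*l + r*(-8*l - 56) + 7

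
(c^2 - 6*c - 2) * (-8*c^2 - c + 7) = -8*c^4 + 47*c^3 + 29*c^2 - 40*c - 14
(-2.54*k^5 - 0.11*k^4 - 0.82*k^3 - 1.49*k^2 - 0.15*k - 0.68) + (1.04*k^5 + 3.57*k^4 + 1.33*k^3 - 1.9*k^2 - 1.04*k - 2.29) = -1.5*k^5 + 3.46*k^4 + 0.51*k^3 - 3.39*k^2 - 1.19*k - 2.97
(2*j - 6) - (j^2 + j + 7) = -j^2 + j - 13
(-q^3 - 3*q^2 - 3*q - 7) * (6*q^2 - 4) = -6*q^5 - 18*q^4 - 14*q^3 - 30*q^2 + 12*q + 28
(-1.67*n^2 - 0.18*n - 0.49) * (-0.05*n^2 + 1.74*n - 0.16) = 0.0835*n^4 - 2.8968*n^3 - 0.0215*n^2 - 0.8238*n + 0.0784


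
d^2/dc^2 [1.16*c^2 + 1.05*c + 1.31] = 2.32000000000000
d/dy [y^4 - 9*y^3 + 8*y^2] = y*(4*y^2 - 27*y + 16)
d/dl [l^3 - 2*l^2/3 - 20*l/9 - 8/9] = 3*l^2 - 4*l/3 - 20/9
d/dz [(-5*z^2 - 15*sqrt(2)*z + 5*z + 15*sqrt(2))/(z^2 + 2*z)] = 15*(-z^2 + sqrt(2)*z^2 - 2*sqrt(2)*z - 2*sqrt(2))/(z^2*(z^2 + 4*z + 4))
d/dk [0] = 0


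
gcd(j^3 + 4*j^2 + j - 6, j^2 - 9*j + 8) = j - 1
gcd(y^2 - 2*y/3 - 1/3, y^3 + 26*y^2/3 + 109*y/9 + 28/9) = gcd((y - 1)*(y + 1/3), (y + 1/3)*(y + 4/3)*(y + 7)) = y + 1/3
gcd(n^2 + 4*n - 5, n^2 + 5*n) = n + 5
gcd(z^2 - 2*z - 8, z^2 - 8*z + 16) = z - 4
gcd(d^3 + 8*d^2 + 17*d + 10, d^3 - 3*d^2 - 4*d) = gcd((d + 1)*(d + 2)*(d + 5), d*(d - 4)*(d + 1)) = d + 1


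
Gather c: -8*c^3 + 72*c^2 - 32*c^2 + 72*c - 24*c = -8*c^3 + 40*c^2 + 48*c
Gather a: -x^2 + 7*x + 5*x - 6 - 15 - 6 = -x^2 + 12*x - 27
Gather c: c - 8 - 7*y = c - 7*y - 8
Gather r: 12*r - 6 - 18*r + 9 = 3 - 6*r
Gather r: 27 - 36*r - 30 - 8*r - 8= -44*r - 11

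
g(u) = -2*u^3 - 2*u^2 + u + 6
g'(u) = -6*u^2 - 4*u + 1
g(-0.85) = 4.93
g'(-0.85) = 0.07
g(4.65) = -233.68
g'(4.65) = -147.34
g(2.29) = -26.22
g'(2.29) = -39.62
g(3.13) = -71.79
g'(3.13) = -70.30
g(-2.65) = 26.52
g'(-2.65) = -30.54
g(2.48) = -34.33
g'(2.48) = -45.82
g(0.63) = 5.34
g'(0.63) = -3.90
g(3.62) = -111.46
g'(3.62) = -92.11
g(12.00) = -3726.00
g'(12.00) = -911.00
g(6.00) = -492.00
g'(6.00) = -239.00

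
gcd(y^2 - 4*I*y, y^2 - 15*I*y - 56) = 1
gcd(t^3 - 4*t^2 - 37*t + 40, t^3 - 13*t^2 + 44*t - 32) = t^2 - 9*t + 8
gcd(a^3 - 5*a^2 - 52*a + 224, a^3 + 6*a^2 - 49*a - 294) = a + 7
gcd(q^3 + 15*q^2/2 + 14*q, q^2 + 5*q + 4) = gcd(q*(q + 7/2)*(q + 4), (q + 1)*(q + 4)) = q + 4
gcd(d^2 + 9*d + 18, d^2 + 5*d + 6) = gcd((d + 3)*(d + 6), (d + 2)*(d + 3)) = d + 3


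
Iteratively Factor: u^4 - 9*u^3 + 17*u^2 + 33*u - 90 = (u - 3)*(u^3 - 6*u^2 - u + 30) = (u - 3)^2*(u^2 - 3*u - 10) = (u - 5)*(u - 3)^2*(u + 2)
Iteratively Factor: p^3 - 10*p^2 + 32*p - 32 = (p - 4)*(p^2 - 6*p + 8) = (p - 4)^2*(p - 2)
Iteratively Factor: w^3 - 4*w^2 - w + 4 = (w + 1)*(w^2 - 5*w + 4) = (w - 1)*(w + 1)*(w - 4)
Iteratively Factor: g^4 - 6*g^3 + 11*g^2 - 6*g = (g - 2)*(g^3 - 4*g^2 + 3*g) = (g - 2)*(g - 1)*(g^2 - 3*g) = (g - 3)*(g - 2)*(g - 1)*(g)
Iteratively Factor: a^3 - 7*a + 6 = (a + 3)*(a^2 - 3*a + 2) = (a - 1)*(a + 3)*(a - 2)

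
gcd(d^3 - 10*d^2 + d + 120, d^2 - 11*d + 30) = d - 5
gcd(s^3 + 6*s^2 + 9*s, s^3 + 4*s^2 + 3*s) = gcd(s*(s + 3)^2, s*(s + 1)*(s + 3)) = s^2 + 3*s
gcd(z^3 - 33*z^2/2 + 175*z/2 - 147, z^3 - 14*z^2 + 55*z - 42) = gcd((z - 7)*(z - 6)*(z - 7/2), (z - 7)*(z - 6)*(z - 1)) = z^2 - 13*z + 42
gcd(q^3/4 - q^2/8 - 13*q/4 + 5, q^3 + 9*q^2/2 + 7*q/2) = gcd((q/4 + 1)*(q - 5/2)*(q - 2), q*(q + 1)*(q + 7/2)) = 1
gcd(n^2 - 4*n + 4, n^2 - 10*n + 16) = n - 2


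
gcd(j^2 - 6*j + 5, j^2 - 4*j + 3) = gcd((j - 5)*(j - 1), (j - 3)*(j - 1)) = j - 1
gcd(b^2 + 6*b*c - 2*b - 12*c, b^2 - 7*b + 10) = b - 2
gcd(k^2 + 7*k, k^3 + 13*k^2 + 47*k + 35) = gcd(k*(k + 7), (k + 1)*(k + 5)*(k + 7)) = k + 7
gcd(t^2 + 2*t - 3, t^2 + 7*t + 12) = t + 3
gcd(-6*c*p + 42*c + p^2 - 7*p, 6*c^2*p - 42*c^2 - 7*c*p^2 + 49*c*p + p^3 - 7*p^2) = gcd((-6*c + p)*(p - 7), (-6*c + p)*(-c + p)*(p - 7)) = -6*c*p + 42*c + p^2 - 7*p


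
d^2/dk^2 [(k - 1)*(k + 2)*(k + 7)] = 6*k + 16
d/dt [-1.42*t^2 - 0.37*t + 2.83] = -2.84*t - 0.37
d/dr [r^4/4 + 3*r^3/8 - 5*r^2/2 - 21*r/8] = r^3 + 9*r^2/8 - 5*r - 21/8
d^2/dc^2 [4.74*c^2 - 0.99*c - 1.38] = 9.48000000000000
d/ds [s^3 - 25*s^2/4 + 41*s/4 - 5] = 3*s^2 - 25*s/2 + 41/4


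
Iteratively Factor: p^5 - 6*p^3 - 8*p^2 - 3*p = (p + 1)*(p^4 - p^3 - 5*p^2 - 3*p) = p*(p + 1)*(p^3 - p^2 - 5*p - 3) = p*(p + 1)^2*(p^2 - 2*p - 3) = p*(p + 1)^3*(p - 3)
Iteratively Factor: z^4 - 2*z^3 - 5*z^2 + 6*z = (z)*(z^3 - 2*z^2 - 5*z + 6) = z*(z + 2)*(z^2 - 4*z + 3) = z*(z - 3)*(z + 2)*(z - 1)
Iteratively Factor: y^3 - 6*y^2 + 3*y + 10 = (y + 1)*(y^2 - 7*y + 10) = (y - 5)*(y + 1)*(y - 2)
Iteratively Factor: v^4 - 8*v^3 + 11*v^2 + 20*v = (v)*(v^3 - 8*v^2 + 11*v + 20) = v*(v - 4)*(v^2 - 4*v - 5) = v*(v - 4)*(v + 1)*(v - 5)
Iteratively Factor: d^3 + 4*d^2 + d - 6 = (d + 3)*(d^2 + d - 2) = (d + 2)*(d + 3)*(d - 1)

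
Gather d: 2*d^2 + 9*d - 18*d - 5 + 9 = 2*d^2 - 9*d + 4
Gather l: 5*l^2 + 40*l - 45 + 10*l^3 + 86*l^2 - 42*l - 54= 10*l^3 + 91*l^2 - 2*l - 99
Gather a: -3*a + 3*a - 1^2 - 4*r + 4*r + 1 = 0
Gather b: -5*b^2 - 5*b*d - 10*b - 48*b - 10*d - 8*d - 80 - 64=-5*b^2 + b*(-5*d - 58) - 18*d - 144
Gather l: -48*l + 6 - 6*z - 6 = -48*l - 6*z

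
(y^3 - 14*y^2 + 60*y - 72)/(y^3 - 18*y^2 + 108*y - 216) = (y - 2)/(y - 6)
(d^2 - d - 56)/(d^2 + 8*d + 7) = (d - 8)/(d + 1)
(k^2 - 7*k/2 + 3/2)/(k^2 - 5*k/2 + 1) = (k - 3)/(k - 2)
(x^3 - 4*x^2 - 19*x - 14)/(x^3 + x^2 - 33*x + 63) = (x^3 - 4*x^2 - 19*x - 14)/(x^3 + x^2 - 33*x + 63)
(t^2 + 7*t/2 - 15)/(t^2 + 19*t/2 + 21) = (2*t - 5)/(2*t + 7)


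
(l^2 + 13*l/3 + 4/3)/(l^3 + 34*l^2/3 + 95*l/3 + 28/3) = 1/(l + 7)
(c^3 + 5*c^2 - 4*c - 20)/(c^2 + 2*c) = c + 3 - 10/c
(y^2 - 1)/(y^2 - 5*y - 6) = (y - 1)/(y - 6)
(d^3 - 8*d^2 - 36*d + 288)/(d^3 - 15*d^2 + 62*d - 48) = (d + 6)/(d - 1)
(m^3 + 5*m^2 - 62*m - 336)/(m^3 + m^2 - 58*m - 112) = (m + 6)/(m + 2)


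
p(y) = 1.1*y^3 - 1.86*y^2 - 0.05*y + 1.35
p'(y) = 3.3*y^2 - 3.72*y - 0.05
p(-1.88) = -12.44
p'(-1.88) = 18.61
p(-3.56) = -71.67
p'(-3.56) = 55.02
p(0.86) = 0.63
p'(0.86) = -0.81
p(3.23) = 18.85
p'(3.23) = 22.36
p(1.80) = 1.65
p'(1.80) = 3.95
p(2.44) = 6.13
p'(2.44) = 10.52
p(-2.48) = -26.74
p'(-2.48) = 29.47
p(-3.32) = -59.24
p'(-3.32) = 48.67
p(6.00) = 171.69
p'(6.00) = 96.43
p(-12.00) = -2166.69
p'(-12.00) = 519.79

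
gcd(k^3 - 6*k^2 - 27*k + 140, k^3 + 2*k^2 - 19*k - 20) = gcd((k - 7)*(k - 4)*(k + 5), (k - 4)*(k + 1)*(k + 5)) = k^2 + k - 20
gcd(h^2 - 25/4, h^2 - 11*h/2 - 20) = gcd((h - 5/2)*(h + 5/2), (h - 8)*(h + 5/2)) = h + 5/2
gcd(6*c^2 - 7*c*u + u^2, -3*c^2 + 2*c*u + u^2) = -c + u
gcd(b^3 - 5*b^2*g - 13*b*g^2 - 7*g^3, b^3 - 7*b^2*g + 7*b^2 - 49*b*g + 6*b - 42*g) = b - 7*g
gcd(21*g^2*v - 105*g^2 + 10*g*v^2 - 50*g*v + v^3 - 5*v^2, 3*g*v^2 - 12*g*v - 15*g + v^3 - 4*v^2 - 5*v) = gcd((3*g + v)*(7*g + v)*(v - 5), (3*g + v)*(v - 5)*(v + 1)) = 3*g*v - 15*g + v^2 - 5*v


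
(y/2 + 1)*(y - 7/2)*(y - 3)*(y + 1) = y^4/2 - 7*y^3/4 - 7*y^2/2 + 37*y/4 + 21/2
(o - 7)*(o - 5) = o^2 - 12*o + 35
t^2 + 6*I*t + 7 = (t - I)*(t + 7*I)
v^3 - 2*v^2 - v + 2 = (v - 2)*(v - 1)*(v + 1)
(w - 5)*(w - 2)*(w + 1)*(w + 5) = w^4 - w^3 - 27*w^2 + 25*w + 50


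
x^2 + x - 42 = (x - 6)*(x + 7)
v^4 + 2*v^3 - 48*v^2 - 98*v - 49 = (v - 7)*(v + 1)^2*(v + 7)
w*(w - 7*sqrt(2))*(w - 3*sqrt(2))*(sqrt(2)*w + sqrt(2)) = sqrt(2)*w^4 - 20*w^3 + sqrt(2)*w^3 - 20*w^2 + 42*sqrt(2)*w^2 + 42*sqrt(2)*w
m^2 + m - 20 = (m - 4)*(m + 5)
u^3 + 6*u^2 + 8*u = u*(u + 2)*(u + 4)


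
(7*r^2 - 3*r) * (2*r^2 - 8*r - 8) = 14*r^4 - 62*r^3 - 32*r^2 + 24*r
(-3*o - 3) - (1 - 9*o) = 6*o - 4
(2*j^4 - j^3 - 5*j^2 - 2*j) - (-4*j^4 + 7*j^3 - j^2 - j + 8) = 6*j^4 - 8*j^3 - 4*j^2 - j - 8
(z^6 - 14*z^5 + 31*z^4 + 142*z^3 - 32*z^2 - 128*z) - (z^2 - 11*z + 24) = z^6 - 14*z^5 + 31*z^4 + 142*z^3 - 33*z^2 - 117*z - 24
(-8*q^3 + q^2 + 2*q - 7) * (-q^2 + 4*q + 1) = 8*q^5 - 33*q^4 - 6*q^3 + 16*q^2 - 26*q - 7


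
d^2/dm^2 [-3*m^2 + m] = -6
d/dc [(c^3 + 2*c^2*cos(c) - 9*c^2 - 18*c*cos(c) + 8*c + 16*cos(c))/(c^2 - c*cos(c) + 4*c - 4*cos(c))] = (-3*c^4*sin(c) + c^4 + 15*c^3*sin(c) - 2*c^3*cos(c) + 8*c^3 + 84*c^2*sin(c) - 2*c^2*cos(c)^2 + 23*c^2*cos(c) - 44*c^2 - 96*c*sin(c) - 16*c*cos(c)^2 + 40*c*cos(c) + 88*cos(c)^2 - 96*cos(c))/((c + 4)^2*(c - cos(c))^2)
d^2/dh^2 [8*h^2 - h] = 16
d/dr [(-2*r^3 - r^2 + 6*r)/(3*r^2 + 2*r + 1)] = 2*(-3*r^4 - 4*r^3 - 13*r^2 - r + 3)/(9*r^4 + 12*r^3 + 10*r^2 + 4*r + 1)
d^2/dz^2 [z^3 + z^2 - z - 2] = 6*z + 2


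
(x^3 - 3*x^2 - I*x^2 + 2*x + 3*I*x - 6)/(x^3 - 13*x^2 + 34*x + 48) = (x^3 - x^2*(3 + I) + x*(2 + 3*I) - 6)/(x^3 - 13*x^2 + 34*x + 48)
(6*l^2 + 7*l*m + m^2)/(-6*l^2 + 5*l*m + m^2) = (-l - m)/(l - m)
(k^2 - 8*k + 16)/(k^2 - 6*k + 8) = (k - 4)/(k - 2)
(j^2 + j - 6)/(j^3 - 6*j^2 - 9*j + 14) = (j^2 + j - 6)/(j^3 - 6*j^2 - 9*j + 14)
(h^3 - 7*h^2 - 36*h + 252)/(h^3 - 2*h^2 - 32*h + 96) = (h^2 - 13*h + 42)/(h^2 - 8*h + 16)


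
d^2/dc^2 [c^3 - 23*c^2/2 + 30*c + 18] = 6*c - 23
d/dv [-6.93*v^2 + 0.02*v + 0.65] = 0.02 - 13.86*v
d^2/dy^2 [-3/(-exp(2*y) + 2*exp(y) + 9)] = 6*((1 - 2*exp(y))*(-exp(2*y) + 2*exp(y) + 9) - 4*(1 - exp(y))^2*exp(y))*exp(y)/(-exp(2*y) + 2*exp(y) + 9)^3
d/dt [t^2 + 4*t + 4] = 2*t + 4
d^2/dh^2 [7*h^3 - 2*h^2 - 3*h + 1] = 42*h - 4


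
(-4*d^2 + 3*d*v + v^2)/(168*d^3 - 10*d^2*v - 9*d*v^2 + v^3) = (-d + v)/(42*d^2 - 13*d*v + v^2)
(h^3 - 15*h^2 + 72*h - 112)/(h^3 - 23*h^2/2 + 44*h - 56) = 2*(h - 7)/(2*h - 7)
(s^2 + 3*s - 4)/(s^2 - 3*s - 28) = (s - 1)/(s - 7)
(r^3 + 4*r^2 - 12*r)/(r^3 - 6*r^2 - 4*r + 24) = r*(r + 6)/(r^2 - 4*r - 12)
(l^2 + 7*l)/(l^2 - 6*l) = (l + 7)/(l - 6)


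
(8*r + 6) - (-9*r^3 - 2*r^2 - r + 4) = 9*r^3 + 2*r^2 + 9*r + 2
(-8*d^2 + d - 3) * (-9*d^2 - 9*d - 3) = 72*d^4 + 63*d^3 + 42*d^2 + 24*d + 9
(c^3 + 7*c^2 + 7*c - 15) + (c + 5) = c^3 + 7*c^2 + 8*c - 10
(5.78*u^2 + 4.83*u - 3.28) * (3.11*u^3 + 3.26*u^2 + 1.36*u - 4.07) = 17.9758*u^5 + 33.8641*u^4 + 13.4058*u^3 - 27.6486*u^2 - 24.1189*u + 13.3496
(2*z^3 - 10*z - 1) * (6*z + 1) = 12*z^4 + 2*z^3 - 60*z^2 - 16*z - 1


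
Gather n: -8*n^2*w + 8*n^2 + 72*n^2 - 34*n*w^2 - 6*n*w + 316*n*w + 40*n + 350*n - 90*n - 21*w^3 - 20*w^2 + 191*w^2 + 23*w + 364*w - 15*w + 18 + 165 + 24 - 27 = n^2*(80 - 8*w) + n*(-34*w^2 + 310*w + 300) - 21*w^3 + 171*w^2 + 372*w + 180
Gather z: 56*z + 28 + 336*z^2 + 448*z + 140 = 336*z^2 + 504*z + 168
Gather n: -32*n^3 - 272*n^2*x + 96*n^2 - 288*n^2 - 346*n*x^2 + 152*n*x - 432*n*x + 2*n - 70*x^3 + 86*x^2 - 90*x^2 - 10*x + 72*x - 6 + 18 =-32*n^3 + n^2*(-272*x - 192) + n*(-346*x^2 - 280*x + 2) - 70*x^3 - 4*x^2 + 62*x + 12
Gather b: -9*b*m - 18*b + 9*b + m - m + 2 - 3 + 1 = b*(-9*m - 9)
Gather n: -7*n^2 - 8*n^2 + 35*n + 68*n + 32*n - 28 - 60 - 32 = -15*n^2 + 135*n - 120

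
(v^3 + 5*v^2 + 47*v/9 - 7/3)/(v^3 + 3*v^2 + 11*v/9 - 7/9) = (v + 3)/(v + 1)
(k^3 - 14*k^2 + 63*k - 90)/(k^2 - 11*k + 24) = (k^2 - 11*k + 30)/(k - 8)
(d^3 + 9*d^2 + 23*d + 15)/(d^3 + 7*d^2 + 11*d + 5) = (d + 3)/(d + 1)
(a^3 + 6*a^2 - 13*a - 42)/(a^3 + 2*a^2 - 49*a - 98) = (a - 3)/(a - 7)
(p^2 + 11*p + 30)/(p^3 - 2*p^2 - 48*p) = (p + 5)/(p*(p - 8))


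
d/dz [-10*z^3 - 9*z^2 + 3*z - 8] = -30*z^2 - 18*z + 3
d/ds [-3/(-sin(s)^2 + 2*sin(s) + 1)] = 6*(1 - sin(s))*cos(s)/(2*sin(s) + cos(s)^2)^2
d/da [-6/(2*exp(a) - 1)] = 12*exp(a)/(2*exp(a) - 1)^2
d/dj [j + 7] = 1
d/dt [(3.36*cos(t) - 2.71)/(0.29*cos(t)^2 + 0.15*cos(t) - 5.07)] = (0.9744*cos(t)^2 - 1.5718*cos(t) + 16.6287)*sin(t)/(0.0841*cos(t)^4 + 0.087*cos(t)^3 - 2.9181*cos(t)^2 - 1.521*cos(t) + 25.7049)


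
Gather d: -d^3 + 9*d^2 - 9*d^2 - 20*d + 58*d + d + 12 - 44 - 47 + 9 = -d^3 + 39*d - 70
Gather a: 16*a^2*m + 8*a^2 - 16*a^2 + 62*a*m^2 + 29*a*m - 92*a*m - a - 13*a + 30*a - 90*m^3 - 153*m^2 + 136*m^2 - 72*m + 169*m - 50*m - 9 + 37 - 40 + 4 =a^2*(16*m - 8) + a*(62*m^2 - 63*m + 16) - 90*m^3 - 17*m^2 + 47*m - 8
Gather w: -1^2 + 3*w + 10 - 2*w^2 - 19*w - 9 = -2*w^2 - 16*w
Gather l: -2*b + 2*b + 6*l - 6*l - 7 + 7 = 0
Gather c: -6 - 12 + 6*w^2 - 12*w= 6*w^2 - 12*w - 18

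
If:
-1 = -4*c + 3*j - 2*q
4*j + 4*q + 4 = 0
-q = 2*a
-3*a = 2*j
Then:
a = 2/7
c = 3/14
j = -3/7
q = -4/7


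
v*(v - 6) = v^2 - 6*v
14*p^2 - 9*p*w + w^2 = (-7*p + w)*(-2*p + w)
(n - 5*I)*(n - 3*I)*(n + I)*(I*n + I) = I*n^4 + 7*n^3 + I*n^3 + 7*n^2 - 7*I*n^2 + 15*n - 7*I*n + 15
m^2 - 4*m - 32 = (m - 8)*(m + 4)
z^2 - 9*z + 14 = (z - 7)*(z - 2)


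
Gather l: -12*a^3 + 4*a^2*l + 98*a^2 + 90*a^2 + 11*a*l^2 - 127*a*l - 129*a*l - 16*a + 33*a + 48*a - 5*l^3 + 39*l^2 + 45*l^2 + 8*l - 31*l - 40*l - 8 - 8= -12*a^3 + 188*a^2 + 65*a - 5*l^3 + l^2*(11*a + 84) + l*(4*a^2 - 256*a - 63) - 16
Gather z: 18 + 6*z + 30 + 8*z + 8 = 14*z + 56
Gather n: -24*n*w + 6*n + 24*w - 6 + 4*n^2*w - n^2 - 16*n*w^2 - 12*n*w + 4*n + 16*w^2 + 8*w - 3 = n^2*(4*w - 1) + n*(-16*w^2 - 36*w + 10) + 16*w^2 + 32*w - 9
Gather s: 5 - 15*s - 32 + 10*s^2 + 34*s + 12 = 10*s^2 + 19*s - 15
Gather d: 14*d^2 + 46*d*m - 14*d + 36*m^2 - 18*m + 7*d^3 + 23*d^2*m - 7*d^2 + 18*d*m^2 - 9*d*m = 7*d^3 + d^2*(23*m + 7) + d*(18*m^2 + 37*m - 14) + 36*m^2 - 18*m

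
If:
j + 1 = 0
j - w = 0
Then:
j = -1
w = -1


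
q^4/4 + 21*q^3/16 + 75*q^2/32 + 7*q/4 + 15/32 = (q/2 + 1/2)^2*(q + 3/4)*(q + 5/2)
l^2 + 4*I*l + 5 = (l - I)*(l + 5*I)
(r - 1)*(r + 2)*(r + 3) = r^3 + 4*r^2 + r - 6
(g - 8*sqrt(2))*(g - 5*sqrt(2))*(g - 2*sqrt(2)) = g^3 - 15*sqrt(2)*g^2 + 132*g - 160*sqrt(2)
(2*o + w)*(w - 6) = 2*o*w - 12*o + w^2 - 6*w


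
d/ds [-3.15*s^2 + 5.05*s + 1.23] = 5.05 - 6.3*s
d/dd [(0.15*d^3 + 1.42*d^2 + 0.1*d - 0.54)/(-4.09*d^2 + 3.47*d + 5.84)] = (-0.6135*d^4 + 1.041*d^3 + 7.9644*d^2 + 12.1684*d + 2.4578)/(16.7281*d^4 - 28.3846*d^3 - 35.7303*d^2 + 40.5296*d + 34.1056)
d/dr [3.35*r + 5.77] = 3.35000000000000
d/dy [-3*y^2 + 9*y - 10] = 9 - 6*y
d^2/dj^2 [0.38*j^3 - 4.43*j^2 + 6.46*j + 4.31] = 2.28*j - 8.86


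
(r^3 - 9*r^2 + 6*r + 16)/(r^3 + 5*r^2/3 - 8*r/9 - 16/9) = 9*(r^3 - 9*r^2 + 6*r + 16)/(9*r^3 + 15*r^2 - 8*r - 16)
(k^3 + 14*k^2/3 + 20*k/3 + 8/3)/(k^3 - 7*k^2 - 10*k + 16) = (3*k^2 + 8*k + 4)/(3*(k^2 - 9*k + 8))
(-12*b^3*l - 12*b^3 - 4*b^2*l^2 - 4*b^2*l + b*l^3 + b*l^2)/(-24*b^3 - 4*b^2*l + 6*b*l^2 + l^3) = b*(6*b*l + 6*b - l^2 - l)/(12*b^2 - 4*b*l - l^2)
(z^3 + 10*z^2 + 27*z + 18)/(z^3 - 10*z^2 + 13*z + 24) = (z^2 + 9*z + 18)/(z^2 - 11*z + 24)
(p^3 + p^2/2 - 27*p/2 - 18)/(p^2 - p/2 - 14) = (2*p^2 + 9*p + 9)/(2*p + 7)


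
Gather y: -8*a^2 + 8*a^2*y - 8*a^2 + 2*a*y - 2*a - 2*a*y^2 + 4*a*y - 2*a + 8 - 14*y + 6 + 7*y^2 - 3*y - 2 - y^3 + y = -16*a^2 - 4*a - y^3 + y^2*(7 - 2*a) + y*(8*a^2 + 6*a - 16) + 12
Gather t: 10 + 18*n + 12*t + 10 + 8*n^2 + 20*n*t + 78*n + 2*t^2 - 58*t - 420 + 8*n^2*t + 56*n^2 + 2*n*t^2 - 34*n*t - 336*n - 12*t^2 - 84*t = 64*n^2 - 240*n + t^2*(2*n - 10) + t*(8*n^2 - 14*n - 130) - 400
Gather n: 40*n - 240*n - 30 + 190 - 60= 100 - 200*n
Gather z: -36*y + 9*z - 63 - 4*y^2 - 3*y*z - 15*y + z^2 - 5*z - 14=-4*y^2 - 51*y + z^2 + z*(4 - 3*y) - 77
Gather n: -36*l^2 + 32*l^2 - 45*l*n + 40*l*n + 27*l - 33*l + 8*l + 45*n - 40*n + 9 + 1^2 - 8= -4*l^2 + 2*l + n*(5 - 5*l) + 2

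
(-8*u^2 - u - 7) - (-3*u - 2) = -8*u^2 + 2*u - 5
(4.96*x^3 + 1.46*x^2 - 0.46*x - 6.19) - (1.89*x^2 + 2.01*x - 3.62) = 4.96*x^3 - 0.43*x^2 - 2.47*x - 2.57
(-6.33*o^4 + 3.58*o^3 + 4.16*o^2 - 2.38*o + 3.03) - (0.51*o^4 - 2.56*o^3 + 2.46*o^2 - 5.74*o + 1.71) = -6.84*o^4 + 6.14*o^3 + 1.7*o^2 + 3.36*o + 1.32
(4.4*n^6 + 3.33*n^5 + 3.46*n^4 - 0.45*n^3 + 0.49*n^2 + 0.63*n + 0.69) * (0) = 0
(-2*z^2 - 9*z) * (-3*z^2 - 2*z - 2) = 6*z^4 + 31*z^3 + 22*z^2 + 18*z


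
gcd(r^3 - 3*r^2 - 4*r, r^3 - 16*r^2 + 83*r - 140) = r - 4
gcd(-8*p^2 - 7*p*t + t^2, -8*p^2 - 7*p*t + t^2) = 8*p^2 + 7*p*t - t^2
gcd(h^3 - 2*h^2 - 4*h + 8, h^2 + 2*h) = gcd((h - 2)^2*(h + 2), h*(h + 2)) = h + 2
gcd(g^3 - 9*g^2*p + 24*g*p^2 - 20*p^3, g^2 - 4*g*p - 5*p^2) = -g + 5*p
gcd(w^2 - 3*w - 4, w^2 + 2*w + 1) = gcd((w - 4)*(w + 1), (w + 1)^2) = w + 1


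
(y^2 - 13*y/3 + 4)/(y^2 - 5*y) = (y^2 - 13*y/3 + 4)/(y*(y - 5))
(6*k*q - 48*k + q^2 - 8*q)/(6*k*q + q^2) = (q - 8)/q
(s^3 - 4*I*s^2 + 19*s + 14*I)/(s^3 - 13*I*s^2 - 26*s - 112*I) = (s + I)/(s - 8*I)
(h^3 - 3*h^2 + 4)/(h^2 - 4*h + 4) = h + 1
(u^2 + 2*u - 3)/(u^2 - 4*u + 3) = (u + 3)/(u - 3)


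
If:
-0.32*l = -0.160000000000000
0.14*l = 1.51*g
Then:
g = 0.05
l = 0.50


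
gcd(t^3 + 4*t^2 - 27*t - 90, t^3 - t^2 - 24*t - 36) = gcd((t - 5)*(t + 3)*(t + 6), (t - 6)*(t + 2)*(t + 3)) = t + 3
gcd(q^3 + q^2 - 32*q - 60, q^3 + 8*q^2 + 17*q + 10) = q^2 + 7*q + 10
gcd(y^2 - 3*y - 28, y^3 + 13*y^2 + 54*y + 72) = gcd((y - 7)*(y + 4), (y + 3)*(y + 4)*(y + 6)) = y + 4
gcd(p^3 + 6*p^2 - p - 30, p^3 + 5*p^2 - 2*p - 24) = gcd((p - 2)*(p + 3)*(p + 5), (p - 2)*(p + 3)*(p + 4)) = p^2 + p - 6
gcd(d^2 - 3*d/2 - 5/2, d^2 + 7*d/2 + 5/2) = d + 1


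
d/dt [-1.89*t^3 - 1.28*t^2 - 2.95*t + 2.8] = -5.67*t^2 - 2.56*t - 2.95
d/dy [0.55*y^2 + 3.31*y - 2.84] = 1.1*y + 3.31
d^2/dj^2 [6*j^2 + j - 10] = 12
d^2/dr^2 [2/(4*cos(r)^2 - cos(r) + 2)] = 2*(64*sin(r)^4 - sin(r)^2 + 17*cos(r) - 3*cos(3*r) - 49)/(4*sin(r)^2 + cos(r) - 6)^3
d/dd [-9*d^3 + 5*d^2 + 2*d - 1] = -27*d^2 + 10*d + 2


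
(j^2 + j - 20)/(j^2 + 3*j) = (j^2 + j - 20)/(j*(j + 3))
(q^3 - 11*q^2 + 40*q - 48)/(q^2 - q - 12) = (q^2 - 7*q + 12)/(q + 3)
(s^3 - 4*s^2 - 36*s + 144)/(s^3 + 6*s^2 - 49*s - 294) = (s^2 - 10*s + 24)/(s^2 - 49)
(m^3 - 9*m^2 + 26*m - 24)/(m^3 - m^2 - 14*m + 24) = (m - 4)/(m + 4)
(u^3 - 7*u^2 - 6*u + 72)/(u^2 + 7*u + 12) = (u^2 - 10*u + 24)/(u + 4)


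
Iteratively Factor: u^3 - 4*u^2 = (u)*(u^2 - 4*u) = u^2*(u - 4)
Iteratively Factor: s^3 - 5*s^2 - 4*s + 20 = (s - 2)*(s^2 - 3*s - 10) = (s - 5)*(s - 2)*(s + 2)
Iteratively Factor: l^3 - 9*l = (l)*(l^2 - 9) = l*(l - 3)*(l + 3)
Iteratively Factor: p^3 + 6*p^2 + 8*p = (p + 2)*(p^2 + 4*p) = (p + 2)*(p + 4)*(p)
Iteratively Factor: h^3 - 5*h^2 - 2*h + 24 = (h - 3)*(h^2 - 2*h - 8) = (h - 4)*(h - 3)*(h + 2)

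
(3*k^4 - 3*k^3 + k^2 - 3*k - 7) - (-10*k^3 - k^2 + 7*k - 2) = 3*k^4 + 7*k^3 + 2*k^2 - 10*k - 5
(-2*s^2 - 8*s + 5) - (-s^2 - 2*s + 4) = -s^2 - 6*s + 1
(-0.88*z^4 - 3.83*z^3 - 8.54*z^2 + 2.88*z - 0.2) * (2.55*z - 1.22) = -2.244*z^5 - 8.6929*z^4 - 17.1044*z^3 + 17.7628*z^2 - 4.0236*z + 0.244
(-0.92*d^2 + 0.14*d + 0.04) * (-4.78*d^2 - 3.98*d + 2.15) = 4.3976*d^4 + 2.9924*d^3 - 2.7264*d^2 + 0.1418*d + 0.086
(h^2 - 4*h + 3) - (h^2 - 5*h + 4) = h - 1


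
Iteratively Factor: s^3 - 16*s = (s - 4)*(s^2 + 4*s) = (s - 4)*(s + 4)*(s)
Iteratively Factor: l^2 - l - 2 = (l + 1)*(l - 2)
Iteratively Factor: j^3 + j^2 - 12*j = (j)*(j^2 + j - 12) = j*(j - 3)*(j + 4)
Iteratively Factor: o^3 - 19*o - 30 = (o + 3)*(o^2 - 3*o - 10) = (o + 2)*(o + 3)*(o - 5)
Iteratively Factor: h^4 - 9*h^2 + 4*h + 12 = (h + 1)*(h^3 - h^2 - 8*h + 12) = (h + 1)*(h + 3)*(h^2 - 4*h + 4) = (h - 2)*(h + 1)*(h + 3)*(h - 2)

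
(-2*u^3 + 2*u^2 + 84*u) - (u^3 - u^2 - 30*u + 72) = -3*u^3 + 3*u^2 + 114*u - 72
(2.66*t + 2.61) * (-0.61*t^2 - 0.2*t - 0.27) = -1.6226*t^3 - 2.1241*t^2 - 1.2402*t - 0.7047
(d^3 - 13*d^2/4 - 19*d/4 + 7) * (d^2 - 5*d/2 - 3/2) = d^5 - 23*d^4/4 + 15*d^3/8 + 95*d^2/4 - 83*d/8 - 21/2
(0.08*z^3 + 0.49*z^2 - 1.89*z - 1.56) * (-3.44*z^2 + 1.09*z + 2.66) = -0.2752*z^5 - 1.5984*z^4 + 7.2485*z^3 + 4.6097*z^2 - 6.7278*z - 4.1496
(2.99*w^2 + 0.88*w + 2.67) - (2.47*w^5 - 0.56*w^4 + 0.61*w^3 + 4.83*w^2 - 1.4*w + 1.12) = -2.47*w^5 + 0.56*w^4 - 0.61*w^3 - 1.84*w^2 + 2.28*w + 1.55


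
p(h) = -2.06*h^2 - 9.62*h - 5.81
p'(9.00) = -46.70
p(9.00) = -259.25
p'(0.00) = -9.62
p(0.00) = -5.81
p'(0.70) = -12.50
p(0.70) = -13.55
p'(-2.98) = 2.66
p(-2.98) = 4.56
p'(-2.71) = 1.55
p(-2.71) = 5.13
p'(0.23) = -10.57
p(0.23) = -8.13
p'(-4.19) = 7.64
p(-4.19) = -1.67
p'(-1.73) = -2.49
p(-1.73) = 4.67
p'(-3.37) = 4.26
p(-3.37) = 3.21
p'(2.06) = -18.11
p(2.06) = -34.37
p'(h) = -4.12*h - 9.62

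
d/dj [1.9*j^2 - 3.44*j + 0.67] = 3.8*j - 3.44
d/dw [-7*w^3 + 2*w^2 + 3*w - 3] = -21*w^2 + 4*w + 3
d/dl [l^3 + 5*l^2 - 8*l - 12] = 3*l^2 + 10*l - 8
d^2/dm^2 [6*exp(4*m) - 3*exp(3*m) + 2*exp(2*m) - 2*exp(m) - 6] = (96*exp(3*m) - 27*exp(2*m) + 8*exp(m) - 2)*exp(m)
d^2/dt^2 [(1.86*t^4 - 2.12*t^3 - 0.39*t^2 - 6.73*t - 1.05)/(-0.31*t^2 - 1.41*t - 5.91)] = (-0.357492*t^6 - 4.878036*t^5 - 42.633432*t^4 - 246.379048*t^3 - 677.279844*t^2 + 373.058964*t - 84.592008)/(0.029791*t^6 + 0.406503*t^5 + 3.552786*t^4 + 18.302787*t^3 + 67.732146*t^2 + 147.745863*t + 206.425071)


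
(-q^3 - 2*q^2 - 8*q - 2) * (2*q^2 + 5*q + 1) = -2*q^5 - 9*q^4 - 27*q^3 - 46*q^2 - 18*q - 2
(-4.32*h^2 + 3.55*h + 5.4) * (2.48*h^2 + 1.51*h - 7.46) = -10.7136*h^4 + 2.2808*h^3 + 50.9797*h^2 - 18.329*h - 40.284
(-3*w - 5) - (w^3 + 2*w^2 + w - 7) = -w^3 - 2*w^2 - 4*w + 2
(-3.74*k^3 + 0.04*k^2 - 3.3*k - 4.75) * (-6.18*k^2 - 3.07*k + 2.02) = 23.1132*k^5 + 11.2346*k^4 + 12.7164*k^3 + 39.5668*k^2 + 7.9165*k - 9.595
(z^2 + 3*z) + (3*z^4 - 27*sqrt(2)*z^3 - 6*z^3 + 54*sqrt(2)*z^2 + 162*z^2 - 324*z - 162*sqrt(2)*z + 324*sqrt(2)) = 3*z^4 - 27*sqrt(2)*z^3 - 6*z^3 + 54*sqrt(2)*z^2 + 163*z^2 - 321*z - 162*sqrt(2)*z + 324*sqrt(2)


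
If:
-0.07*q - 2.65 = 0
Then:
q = -37.86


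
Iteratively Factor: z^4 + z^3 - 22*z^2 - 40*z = (z - 5)*(z^3 + 6*z^2 + 8*z) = z*(z - 5)*(z^2 + 6*z + 8) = z*(z - 5)*(z + 4)*(z + 2)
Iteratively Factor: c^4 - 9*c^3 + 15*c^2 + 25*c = (c)*(c^3 - 9*c^2 + 15*c + 25) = c*(c - 5)*(c^2 - 4*c - 5) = c*(c - 5)*(c + 1)*(c - 5)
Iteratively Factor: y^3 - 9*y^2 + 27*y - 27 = (y - 3)*(y^2 - 6*y + 9) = (y - 3)^2*(y - 3)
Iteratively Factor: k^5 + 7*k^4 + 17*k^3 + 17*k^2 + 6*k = (k)*(k^4 + 7*k^3 + 17*k^2 + 17*k + 6) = k*(k + 1)*(k^3 + 6*k^2 + 11*k + 6) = k*(k + 1)*(k + 3)*(k^2 + 3*k + 2) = k*(k + 1)*(k + 2)*(k + 3)*(k + 1)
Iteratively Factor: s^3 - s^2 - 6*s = (s - 3)*(s^2 + 2*s) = s*(s - 3)*(s + 2)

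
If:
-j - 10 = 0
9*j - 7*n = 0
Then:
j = -10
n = -90/7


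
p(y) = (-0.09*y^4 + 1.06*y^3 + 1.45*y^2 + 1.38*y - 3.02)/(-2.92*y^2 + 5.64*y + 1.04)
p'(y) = (5.84*y - 5.64)*(-0.09*y^4 + 1.06*y^3 + 1.45*y^2 + 1.38*y - 3.02)/(-2.92*y^2 + 5.64*y + 1.04)^2 + (-0.36*y^3 + 3.18*y^2 + 2.9*y + 1.38)/(-2.92*y^2 + 5.64*y + 1.04) = (0.5256*y^5 - 4.618*y^4 + 11.5824*y^3 + 15.5148*y^2 - 14.6208*y + 18.468)/(8.5264*y^4 - 32.9376*y^3 + 25.736*y^2 + 11.7312*y + 1.0816)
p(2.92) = -4.50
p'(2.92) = 3.16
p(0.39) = -0.79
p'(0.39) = 2.01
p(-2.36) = 0.52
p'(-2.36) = -0.24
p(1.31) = 0.99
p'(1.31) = 3.46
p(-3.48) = 0.89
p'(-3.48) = -0.40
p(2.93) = -4.47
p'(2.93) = 3.08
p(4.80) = -2.72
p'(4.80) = 0.31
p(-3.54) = 0.92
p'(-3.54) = -0.41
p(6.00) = -2.42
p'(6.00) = 0.22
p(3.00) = -4.27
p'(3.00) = 2.61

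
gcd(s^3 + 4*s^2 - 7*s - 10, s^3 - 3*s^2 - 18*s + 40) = s - 2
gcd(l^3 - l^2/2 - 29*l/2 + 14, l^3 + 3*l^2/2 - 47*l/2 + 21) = l^2 - 9*l/2 + 7/2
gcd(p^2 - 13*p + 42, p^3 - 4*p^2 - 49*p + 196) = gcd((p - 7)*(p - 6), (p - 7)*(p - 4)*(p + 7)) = p - 7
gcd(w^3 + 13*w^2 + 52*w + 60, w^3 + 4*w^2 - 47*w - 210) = w^2 + 11*w + 30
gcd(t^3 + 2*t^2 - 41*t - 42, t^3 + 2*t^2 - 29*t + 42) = t + 7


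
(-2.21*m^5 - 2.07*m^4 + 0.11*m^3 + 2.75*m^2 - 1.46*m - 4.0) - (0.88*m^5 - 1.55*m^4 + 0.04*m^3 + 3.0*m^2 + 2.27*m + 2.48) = -3.09*m^5 - 0.52*m^4 + 0.07*m^3 - 0.25*m^2 - 3.73*m - 6.48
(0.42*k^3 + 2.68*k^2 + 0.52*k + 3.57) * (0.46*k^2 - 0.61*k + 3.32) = 0.1932*k^5 + 0.9766*k^4 - 0.00120000000000009*k^3 + 10.2226*k^2 - 0.4513*k + 11.8524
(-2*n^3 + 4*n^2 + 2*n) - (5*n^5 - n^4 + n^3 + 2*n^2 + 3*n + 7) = -5*n^5 + n^4 - 3*n^3 + 2*n^2 - n - 7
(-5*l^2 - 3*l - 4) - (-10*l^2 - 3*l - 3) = 5*l^2 - 1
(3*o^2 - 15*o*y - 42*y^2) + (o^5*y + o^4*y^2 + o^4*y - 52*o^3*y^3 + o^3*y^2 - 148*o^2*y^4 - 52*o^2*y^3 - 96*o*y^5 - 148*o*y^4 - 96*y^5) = o^5*y + o^4*y^2 + o^4*y - 52*o^3*y^3 + o^3*y^2 - 148*o^2*y^4 - 52*o^2*y^3 + 3*o^2 - 96*o*y^5 - 148*o*y^4 - 15*o*y - 96*y^5 - 42*y^2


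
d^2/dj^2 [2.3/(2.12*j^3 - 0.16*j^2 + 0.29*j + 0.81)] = ((0.736 - 29.256*j)*(2.12*j^3 - 0.16*j^2 + 0.29*j + 0.81) + 2.3*(6.36*j^2 - 0.32*j + 0.29)*(12.72*j^2 - 0.64*j + 0.58))/(2.12*j^3 - 0.16*j^2 + 0.29*j + 0.81)^3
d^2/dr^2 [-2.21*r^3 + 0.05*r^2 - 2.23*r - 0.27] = 0.1 - 13.26*r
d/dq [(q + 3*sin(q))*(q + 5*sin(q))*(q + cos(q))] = -(q + 3*sin(q))*(q + 5*sin(q))*(sin(q) - 1) + (q + 3*sin(q))*(q + cos(q))*(5*cos(q) + 1) + (q + 5*sin(q))*(q + cos(q))*(3*cos(q) + 1)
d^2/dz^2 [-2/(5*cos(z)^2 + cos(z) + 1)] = 2*(100*sin(z)^4 - 31*sin(z)^2 - 79*cos(z)/4 + 15*cos(3*z)/4 - 61)/(-5*sin(z)^2 + cos(z) + 6)^3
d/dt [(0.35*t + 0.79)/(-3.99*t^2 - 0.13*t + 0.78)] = (1.3965*t^2 + 6.3042*t + 0.3757)/(15.9201*t^4 + 1.0374*t^3 - 6.2075*t^2 - 0.2028*t + 0.6084)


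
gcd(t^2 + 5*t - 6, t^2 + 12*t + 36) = t + 6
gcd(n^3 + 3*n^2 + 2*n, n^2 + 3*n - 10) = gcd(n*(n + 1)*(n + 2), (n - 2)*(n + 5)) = 1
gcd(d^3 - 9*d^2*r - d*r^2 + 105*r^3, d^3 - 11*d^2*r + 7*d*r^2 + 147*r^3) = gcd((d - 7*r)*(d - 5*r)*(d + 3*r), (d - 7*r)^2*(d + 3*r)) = -d^2 + 4*d*r + 21*r^2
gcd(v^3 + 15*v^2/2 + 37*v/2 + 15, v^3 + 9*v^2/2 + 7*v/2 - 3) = v^2 + 5*v + 6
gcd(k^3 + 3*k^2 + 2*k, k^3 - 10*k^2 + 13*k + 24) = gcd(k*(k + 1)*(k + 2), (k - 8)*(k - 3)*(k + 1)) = k + 1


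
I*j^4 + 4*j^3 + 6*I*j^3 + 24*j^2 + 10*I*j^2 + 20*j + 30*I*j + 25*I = (j + 5)*(j - 5*I)*(j + I)*(I*j + I)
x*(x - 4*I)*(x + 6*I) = x^3 + 2*I*x^2 + 24*x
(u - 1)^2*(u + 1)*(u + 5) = u^4 + 4*u^3 - 6*u^2 - 4*u + 5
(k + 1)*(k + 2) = k^2 + 3*k + 2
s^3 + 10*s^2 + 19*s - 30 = (s - 1)*(s + 5)*(s + 6)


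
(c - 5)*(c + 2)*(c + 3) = c^3 - 19*c - 30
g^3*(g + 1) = g^4 + g^3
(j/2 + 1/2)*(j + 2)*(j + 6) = j^3/2 + 9*j^2/2 + 10*j + 6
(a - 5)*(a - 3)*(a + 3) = a^3 - 5*a^2 - 9*a + 45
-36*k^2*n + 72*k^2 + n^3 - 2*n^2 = (-6*k + n)*(6*k + n)*(n - 2)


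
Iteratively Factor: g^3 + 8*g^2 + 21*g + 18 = (g + 3)*(g^2 + 5*g + 6) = (g + 3)^2*(g + 2)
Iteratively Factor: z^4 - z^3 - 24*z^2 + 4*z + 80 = (z + 2)*(z^3 - 3*z^2 - 18*z + 40) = (z - 5)*(z + 2)*(z^2 + 2*z - 8) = (z - 5)*(z + 2)*(z + 4)*(z - 2)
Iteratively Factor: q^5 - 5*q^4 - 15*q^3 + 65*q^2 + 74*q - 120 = (q + 3)*(q^4 - 8*q^3 + 9*q^2 + 38*q - 40) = (q + 2)*(q + 3)*(q^3 - 10*q^2 + 29*q - 20) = (q - 4)*(q + 2)*(q + 3)*(q^2 - 6*q + 5) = (q - 5)*(q - 4)*(q + 2)*(q + 3)*(q - 1)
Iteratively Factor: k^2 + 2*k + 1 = (k + 1)*(k + 1)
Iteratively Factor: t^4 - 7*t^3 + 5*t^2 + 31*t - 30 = (t + 2)*(t^3 - 9*t^2 + 23*t - 15) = (t - 5)*(t + 2)*(t^2 - 4*t + 3) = (t - 5)*(t - 3)*(t + 2)*(t - 1)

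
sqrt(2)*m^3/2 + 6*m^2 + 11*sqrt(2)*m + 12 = (m + 2*sqrt(2))*(m + 3*sqrt(2))*(sqrt(2)*m/2 + 1)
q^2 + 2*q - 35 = (q - 5)*(q + 7)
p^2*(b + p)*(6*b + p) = 6*b^2*p^2 + 7*b*p^3 + p^4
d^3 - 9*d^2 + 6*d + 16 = (d - 8)*(d - 2)*(d + 1)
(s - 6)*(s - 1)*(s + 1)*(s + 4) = s^4 - 2*s^3 - 25*s^2 + 2*s + 24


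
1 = 1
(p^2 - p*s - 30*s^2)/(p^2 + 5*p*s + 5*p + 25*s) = (p - 6*s)/(p + 5)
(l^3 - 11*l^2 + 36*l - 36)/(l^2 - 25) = (l^3 - 11*l^2 + 36*l - 36)/(l^2 - 25)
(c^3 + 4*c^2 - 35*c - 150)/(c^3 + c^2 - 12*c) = (c^3 + 4*c^2 - 35*c - 150)/(c*(c^2 + c - 12))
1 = 1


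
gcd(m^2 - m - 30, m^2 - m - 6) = 1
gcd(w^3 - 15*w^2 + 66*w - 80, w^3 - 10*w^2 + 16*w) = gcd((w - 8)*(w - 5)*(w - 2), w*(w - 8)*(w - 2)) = w^2 - 10*w + 16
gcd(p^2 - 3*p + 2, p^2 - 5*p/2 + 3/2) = p - 1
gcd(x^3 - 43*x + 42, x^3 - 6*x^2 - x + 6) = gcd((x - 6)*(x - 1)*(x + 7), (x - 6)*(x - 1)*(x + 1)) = x^2 - 7*x + 6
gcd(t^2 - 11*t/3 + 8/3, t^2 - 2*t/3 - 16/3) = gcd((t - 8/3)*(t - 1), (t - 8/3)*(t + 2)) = t - 8/3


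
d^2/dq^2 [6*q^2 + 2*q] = 12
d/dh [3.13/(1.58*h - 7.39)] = -4.9454/(1.58*h - 7.39)^2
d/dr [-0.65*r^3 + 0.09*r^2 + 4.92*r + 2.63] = -1.95*r^2 + 0.18*r + 4.92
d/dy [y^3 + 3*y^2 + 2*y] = 3*y^2 + 6*y + 2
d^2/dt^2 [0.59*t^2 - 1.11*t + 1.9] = 1.18000000000000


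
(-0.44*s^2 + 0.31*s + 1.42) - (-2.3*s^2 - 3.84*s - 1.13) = 1.86*s^2 + 4.15*s + 2.55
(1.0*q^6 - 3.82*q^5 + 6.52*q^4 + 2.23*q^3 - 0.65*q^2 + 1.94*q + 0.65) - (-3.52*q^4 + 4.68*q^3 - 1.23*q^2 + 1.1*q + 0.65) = 1.0*q^6 - 3.82*q^5 + 10.04*q^4 - 2.45*q^3 + 0.58*q^2 + 0.84*q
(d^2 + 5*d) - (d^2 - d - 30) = 6*d + 30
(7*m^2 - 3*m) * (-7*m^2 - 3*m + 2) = -49*m^4 + 23*m^2 - 6*m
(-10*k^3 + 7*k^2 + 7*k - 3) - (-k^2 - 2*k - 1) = -10*k^3 + 8*k^2 + 9*k - 2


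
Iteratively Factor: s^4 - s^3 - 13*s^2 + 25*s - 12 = (s + 4)*(s^3 - 5*s^2 + 7*s - 3) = (s - 1)*(s + 4)*(s^2 - 4*s + 3) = (s - 3)*(s - 1)*(s + 4)*(s - 1)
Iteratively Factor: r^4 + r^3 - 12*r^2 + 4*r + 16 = (r - 2)*(r^3 + 3*r^2 - 6*r - 8) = (r - 2)*(r + 4)*(r^2 - r - 2) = (r - 2)^2*(r + 4)*(r + 1)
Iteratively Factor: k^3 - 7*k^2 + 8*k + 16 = (k + 1)*(k^2 - 8*k + 16) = (k - 4)*(k + 1)*(k - 4)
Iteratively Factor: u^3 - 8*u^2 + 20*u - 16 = (u - 4)*(u^2 - 4*u + 4) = (u - 4)*(u - 2)*(u - 2)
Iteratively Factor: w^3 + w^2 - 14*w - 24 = (w + 3)*(w^2 - 2*w - 8) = (w + 2)*(w + 3)*(w - 4)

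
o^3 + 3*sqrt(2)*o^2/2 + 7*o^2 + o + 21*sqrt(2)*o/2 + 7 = (o + 7)*(o + sqrt(2)/2)*(o + sqrt(2))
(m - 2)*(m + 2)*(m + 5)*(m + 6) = m^4 + 11*m^3 + 26*m^2 - 44*m - 120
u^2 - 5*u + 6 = (u - 3)*(u - 2)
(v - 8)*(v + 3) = v^2 - 5*v - 24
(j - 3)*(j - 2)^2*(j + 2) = j^4 - 5*j^3 + 2*j^2 + 20*j - 24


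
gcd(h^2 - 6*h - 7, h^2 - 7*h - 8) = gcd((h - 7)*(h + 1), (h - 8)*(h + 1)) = h + 1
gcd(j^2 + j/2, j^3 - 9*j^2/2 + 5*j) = j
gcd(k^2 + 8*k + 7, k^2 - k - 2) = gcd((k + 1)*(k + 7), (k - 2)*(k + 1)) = k + 1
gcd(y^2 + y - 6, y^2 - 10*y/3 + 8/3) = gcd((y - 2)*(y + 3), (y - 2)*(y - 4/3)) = y - 2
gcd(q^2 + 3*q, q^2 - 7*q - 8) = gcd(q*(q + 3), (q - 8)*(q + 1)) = 1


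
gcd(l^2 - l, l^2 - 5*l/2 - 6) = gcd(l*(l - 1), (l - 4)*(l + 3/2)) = 1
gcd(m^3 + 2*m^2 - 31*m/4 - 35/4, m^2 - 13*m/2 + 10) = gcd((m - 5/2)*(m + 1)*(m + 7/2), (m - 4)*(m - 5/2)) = m - 5/2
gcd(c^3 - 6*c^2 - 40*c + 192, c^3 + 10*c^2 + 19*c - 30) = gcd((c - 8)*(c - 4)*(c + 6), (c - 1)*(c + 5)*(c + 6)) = c + 6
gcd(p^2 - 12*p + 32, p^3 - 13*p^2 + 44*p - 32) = p^2 - 12*p + 32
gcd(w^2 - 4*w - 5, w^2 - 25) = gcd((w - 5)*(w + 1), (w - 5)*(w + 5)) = w - 5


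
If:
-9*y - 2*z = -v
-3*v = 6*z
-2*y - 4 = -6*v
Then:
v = 18/25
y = 4/25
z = -9/25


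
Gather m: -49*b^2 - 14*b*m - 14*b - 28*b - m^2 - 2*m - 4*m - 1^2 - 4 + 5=-49*b^2 - 42*b - m^2 + m*(-14*b - 6)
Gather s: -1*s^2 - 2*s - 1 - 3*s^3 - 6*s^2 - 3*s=-3*s^3 - 7*s^2 - 5*s - 1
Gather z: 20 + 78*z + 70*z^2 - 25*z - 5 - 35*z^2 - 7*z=35*z^2 + 46*z + 15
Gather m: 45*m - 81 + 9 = 45*m - 72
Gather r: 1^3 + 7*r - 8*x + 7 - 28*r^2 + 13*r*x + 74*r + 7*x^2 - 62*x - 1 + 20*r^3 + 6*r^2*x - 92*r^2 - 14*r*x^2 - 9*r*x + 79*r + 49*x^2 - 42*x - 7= 20*r^3 + r^2*(6*x - 120) + r*(-14*x^2 + 4*x + 160) + 56*x^2 - 112*x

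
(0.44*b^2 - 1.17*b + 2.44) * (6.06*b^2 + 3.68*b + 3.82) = 2.6664*b^4 - 5.471*b^3 + 12.1616*b^2 + 4.5098*b + 9.3208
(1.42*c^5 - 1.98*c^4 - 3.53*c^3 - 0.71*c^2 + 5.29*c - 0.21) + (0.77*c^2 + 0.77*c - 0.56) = 1.42*c^5 - 1.98*c^4 - 3.53*c^3 + 0.0600000000000001*c^2 + 6.06*c - 0.77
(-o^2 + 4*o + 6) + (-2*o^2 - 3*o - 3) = -3*o^2 + o + 3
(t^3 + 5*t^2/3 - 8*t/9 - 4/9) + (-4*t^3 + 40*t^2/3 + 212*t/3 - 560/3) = -3*t^3 + 15*t^2 + 628*t/9 - 1684/9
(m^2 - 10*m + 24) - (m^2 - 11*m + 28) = m - 4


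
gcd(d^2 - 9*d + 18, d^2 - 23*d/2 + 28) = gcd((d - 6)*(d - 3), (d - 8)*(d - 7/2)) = 1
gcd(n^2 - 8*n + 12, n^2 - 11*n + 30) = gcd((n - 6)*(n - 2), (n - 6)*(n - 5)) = n - 6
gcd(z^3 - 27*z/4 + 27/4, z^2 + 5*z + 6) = z + 3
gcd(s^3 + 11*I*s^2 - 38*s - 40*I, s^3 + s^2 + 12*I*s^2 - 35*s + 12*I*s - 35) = s + 5*I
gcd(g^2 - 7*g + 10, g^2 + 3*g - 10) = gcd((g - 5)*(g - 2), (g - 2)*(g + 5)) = g - 2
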